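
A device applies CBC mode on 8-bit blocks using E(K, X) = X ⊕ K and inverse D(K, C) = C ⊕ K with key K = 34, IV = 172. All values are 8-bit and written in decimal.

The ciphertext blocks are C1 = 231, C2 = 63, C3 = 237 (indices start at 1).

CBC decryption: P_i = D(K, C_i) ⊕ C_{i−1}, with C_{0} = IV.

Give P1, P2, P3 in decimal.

P1: D(K, 231) = 197; 197 ⊕ 172 = 105.
P2: D(K, 63) = 29; 29 ⊕ 231 = 250.
P3: D(K, 237) = 207; 207 ⊕ 63 = 240.

P1 = 105, P2 = 250, P3 = 240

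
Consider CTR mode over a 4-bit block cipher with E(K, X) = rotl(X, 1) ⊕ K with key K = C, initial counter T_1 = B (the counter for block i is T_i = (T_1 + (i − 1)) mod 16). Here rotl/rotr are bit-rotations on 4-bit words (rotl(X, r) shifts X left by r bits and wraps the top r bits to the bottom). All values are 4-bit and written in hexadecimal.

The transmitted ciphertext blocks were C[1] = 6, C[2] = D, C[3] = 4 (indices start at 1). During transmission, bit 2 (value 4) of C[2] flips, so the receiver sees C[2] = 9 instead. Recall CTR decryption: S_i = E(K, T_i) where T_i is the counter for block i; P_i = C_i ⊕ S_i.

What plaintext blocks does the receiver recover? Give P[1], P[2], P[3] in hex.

P[1] = D, P[2] = C, P[3] = 3

Only C[2] changed, to 9. In CTR, a change in C_i flips the same bit in P_i only; the keystream is unaffected. Decrypting the received ciphertext:
P[1]: T = B, S = E(K, T) = B; 6 ⊕ B = D.
P[2]: T = C, S = E(K, T) = 5; 9 ⊕ 5 = C.
P[3]: T = D, S = E(K, T) = 7; 4 ⊕ 7 = 3.
Blocks that differ from the original plaintext: P[2].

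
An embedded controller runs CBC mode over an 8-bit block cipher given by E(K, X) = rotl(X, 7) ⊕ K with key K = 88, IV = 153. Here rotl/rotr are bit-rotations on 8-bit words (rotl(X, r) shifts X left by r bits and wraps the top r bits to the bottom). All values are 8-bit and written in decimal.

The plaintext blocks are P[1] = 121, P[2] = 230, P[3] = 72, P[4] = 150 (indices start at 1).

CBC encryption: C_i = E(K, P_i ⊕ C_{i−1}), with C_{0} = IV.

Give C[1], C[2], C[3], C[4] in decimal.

C[1]: P[1] ⊕ 153 = 224; E(K, 224) = 40.
C[2]: P[2] ⊕ 40 = 206; E(K, 206) = 63.
C[3]: P[3] ⊕ 63 = 119; E(K, 119) = 227.
C[4]: P[4] ⊕ 227 = 117; E(K, 117) = 226.

C[1] = 40, C[2] = 63, C[3] = 227, C[4] = 226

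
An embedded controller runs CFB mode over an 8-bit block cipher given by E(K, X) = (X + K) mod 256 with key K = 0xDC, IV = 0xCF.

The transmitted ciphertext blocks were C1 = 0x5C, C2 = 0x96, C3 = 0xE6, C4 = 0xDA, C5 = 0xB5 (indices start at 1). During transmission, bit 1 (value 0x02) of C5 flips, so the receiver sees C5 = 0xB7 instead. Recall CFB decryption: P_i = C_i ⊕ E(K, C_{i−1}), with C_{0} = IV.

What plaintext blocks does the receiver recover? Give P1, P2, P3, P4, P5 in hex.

Only C5 changed, to 0xB7. In CFB, a change in C_i flips the same bit in P_i and garbles P_{i+1}. Decrypting the received ciphertext:
P1: E(K, 0xCF) = 0xAB; 0x5C ⊕ 0xAB = 0xF7.
P2: E(K, 0x5C) = 0x38; 0x96 ⊕ 0x38 = 0xAE.
P3: E(K, 0x96) = 0x72; 0xE6 ⊕ 0x72 = 0x94.
P4: E(K, 0xE6) = 0xC2; 0xDA ⊕ 0xC2 = 0x18.
P5: E(K, 0xDA) = 0xB6; 0xB7 ⊕ 0xB6 = 0x01.
Blocks that differ from the original plaintext: P5.

P1 = 0xF7, P2 = 0xAE, P3 = 0x94, P4 = 0x18, P5 = 0x01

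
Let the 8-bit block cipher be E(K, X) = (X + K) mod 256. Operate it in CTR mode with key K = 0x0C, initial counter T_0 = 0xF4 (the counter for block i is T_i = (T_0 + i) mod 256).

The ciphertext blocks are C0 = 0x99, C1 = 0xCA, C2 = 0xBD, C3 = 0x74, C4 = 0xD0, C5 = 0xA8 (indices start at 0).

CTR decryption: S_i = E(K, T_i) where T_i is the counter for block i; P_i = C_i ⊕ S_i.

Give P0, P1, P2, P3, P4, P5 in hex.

P0: T = 0xF4, S = E(K, T) = 0x00; 0x99 ⊕ 0x00 = 0x99.
P1: T = 0xF5, S = E(K, T) = 0x01; 0xCA ⊕ 0x01 = 0xCB.
P2: T = 0xF6, S = E(K, T) = 0x02; 0xBD ⊕ 0x02 = 0xBF.
P3: T = 0xF7, S = E(K, T) = 0x03; 0x74 ⊕ 0x03 = 0x77.
P4: T = 0xF8, S = E(K, T) = 0x04; 0xD0 ⊕ 0x04 = 0xD4.
P5: T = 0xF9, S = E(K, T) = 0x05; 0xA8 ⊕ 0x05 = 0xAD.

P0 = 0x99, P1 = 0xCB, P2 = 0xBF, P3 = 0x77, P4 = 0xD4, P5 = 0xAD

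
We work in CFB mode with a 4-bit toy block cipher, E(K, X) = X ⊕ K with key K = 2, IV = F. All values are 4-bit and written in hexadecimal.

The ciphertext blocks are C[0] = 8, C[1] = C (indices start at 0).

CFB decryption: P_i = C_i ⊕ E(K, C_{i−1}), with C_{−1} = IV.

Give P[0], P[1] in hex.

P[0] = 5, P[1] = 6

P[0]: E(K, F) = D; 8 ⊕ D = 5.
P[1]: E(K, 8) = A; C ⊕ A = 6.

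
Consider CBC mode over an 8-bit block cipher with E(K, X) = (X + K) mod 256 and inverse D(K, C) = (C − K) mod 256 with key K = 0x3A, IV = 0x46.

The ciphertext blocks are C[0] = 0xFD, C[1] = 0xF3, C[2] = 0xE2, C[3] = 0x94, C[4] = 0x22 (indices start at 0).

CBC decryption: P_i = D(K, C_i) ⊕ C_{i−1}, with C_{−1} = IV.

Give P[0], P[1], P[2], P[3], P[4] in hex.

P[0] = 0x85, P[1] = 0x44, P[2] = 0x5B, P[3] = 0xB8, P[4] = 0x7C

P[0]: D(K, 0xFD) = 0xC3; 0xC3 ⊕ 0x46 = 0x85.
P[1]: D(K, 0xF3) = 0xB9; 0xB9 ⊕ 0xFD = 0x44.
P[2]: D(K, 0xE2) = 0xA8; 0xA8 ⊕ 0xF3 = 0x5B.
P[3]: D(K, 0x94) = 0x5A; 0x5A ⊕ 0xE2 = 0xB8.
P[4]: D(K, 0x22) = 0xE8; 0xE8 ⊕ 0x94 = 0x7C.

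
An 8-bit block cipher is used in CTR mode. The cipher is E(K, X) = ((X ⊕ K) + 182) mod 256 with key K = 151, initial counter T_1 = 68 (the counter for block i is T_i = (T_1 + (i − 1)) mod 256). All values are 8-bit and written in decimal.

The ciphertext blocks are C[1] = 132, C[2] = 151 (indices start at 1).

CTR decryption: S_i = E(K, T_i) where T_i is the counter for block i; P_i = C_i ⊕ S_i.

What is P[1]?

P[1]: T = 68, S = E(K, T) = 137; 132 ⊕ 137 = 13.

P[1] = 13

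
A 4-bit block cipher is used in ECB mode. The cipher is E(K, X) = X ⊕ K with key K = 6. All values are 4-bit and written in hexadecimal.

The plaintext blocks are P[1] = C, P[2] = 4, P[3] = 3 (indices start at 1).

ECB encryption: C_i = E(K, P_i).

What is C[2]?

C[2] = 2

C[2]: E(K, 4) = 2.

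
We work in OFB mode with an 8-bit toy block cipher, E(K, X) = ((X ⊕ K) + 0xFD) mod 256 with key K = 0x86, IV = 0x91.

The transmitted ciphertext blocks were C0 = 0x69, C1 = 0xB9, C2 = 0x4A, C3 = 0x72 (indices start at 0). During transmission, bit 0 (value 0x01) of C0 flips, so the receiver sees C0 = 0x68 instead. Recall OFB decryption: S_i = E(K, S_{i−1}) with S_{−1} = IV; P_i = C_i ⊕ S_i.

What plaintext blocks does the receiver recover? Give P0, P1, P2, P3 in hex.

Only C0 changed, to 0x68. In OFB, a change in C_i flips the same bit in P_i only; the keystream is unaffected. Decrypting the received ciphertext:
P0: S = E(K, 0x91) = 0x14; 0x68 ⊕ 0x14 = 0x7C.
P1: S = E(K, 0x14) = 0x8F; 0xB9 ⊕ 0x8F = 0x36.
P2: S = E(K, 0x8F) = 0x06; 0x4A ⊕ 0x06 = 0x4C.
P3: S = E(K, 0x06) = 0x7D; 0x72 ⊕ 0x7D = 0x0F.
Blocks that differ from the original plaintext: P0.

P0 = 0x7C, P1 = 0x36, P2 = 0x4C, P3 = 0x0F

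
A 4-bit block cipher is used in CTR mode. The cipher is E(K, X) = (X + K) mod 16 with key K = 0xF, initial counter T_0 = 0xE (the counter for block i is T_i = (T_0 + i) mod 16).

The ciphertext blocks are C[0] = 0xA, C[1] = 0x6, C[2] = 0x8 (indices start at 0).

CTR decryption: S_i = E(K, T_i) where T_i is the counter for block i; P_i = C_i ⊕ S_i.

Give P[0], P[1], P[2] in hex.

P[0] = 0x7, P[1] = 0x8, P[2] = 0x7

P[0]: T = 0xE, S = E(K, T) = 0xD; 0xA ⊕ 0xD = 0x7.
P[1]: T = 0xF, S = E(K, T) = 0xE; 0x6 ⊕ 0xE = 0x8.
P[2]: T = 0x0, S = E(K, T) = 0xF; 0x8 ⊕ 0xF = 0x7.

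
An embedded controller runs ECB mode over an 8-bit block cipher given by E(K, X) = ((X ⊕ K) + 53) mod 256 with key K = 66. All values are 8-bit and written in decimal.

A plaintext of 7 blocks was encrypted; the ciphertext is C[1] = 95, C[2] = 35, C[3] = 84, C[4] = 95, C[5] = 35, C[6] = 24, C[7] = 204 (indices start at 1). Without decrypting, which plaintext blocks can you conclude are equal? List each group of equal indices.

ECB encrypts each block independently with the same key, so equal ciphertext blocks imply equal plaintext blocks.
C[1] = C[4] = 95, so P[1] = P[4].
C[2] = C[5] = 35, so P[2] = P[5].

P[1] = P[4]; P[2] = P[5]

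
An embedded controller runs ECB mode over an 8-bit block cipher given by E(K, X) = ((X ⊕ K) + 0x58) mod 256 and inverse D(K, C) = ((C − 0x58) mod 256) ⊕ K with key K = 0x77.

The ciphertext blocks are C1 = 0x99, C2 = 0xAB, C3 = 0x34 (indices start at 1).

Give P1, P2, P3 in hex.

ECB decryption: P_i = D(K, C_i).
P1: D(K, 0x99) = 0x36.
P2: D(K, 0xAB) = 0x24.
P3: D(K, 0x34) = 0xAB.

P1 = 0x36, P2 = 0x24, P3 = 0xAB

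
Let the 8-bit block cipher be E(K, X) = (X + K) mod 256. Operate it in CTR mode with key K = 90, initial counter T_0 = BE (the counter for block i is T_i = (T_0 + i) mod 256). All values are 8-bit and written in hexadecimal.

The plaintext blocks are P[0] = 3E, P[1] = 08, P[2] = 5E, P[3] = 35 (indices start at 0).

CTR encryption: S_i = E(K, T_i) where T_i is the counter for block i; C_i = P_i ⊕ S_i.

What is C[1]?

C[1] = 47

C[0]: T = BE, S = E(K, T) = 4E; 3E ⊕ 4E = 70.
C[1]: T = BF, S = E(K, T) = 4F; 08 ⊕ 4F = 47.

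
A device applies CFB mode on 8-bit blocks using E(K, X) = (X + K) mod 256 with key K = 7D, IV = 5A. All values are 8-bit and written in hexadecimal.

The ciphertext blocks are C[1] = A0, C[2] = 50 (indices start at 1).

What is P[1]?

CFB decryption: P_i = C_i ⊕ E(K, C_{i−1}), with C_{0} = IV.
P[1]: E(K, 5A) = D7; A0 ⊕ D7 = 77.

P[1] = 77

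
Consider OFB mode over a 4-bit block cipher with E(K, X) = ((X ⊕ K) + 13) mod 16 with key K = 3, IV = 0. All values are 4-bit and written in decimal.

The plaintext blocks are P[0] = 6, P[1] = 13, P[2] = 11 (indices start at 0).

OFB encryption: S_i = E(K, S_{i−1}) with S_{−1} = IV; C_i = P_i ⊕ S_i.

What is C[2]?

C[2] = 11

C[0]: S = E(K, 0) = 0; 6 ⊕ 0 = 6.
C[1]: S = E(K, 0) = 0; 13 ⊕ 0 = 13.
C[2]: S = E(K, 0) = 0; 11 ⊕ 0 = 11.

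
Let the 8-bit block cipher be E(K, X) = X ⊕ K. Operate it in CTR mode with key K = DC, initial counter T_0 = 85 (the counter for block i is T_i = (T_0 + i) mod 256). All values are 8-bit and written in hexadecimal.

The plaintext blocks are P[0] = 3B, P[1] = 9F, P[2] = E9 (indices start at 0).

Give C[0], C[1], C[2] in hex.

CTR encryption: S_i = E(K, T_i) where T_i is the counter for block i; C_i = P_i ⊕ S_i.
C[0]: T = 85, S = E(K, T) = 59; 3B ⊕ 59 = 62.
C[1]: T = 86, S = E(K, T) = 5A; 9F ⊕ 5A = C5.
C[2]: T = 87, S = E(K, T) = 5B; E9 ⊕ 5B = B2.

C[0] = 62, C[1] = C5, C[2] = B2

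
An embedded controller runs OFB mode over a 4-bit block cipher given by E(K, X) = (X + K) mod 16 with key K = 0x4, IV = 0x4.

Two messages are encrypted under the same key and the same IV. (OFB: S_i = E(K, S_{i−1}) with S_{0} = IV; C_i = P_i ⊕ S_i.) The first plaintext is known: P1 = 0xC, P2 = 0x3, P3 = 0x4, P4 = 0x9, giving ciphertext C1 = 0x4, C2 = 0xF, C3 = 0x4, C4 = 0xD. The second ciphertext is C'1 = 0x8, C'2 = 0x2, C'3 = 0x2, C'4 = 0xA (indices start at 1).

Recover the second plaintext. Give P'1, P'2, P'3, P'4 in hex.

P'1 = 0x0, P'2 = 0xE, P'3 = 0x2, P'4 = 0xE

In OFB with a reused IV, both messages share the same keystream S_i, so C_i ⊕ C'_i = P_i ⊕ P'_i and thus P'_i = P_i ⊕ C_i ⊕ C'_i.
P'1: 0xC ⊕ 0x4 ⊕ 0x8 = 0x0.
P'2: 0x3 ⊕ 0xF ⊕ 0x2 = 0xE.
P'3: 0x4 ⊕ 0x4 ⊕ 0x2 = 0x2.
P'4: 0x9 ⊕ 0xD ⊕ 0xA = 0xE.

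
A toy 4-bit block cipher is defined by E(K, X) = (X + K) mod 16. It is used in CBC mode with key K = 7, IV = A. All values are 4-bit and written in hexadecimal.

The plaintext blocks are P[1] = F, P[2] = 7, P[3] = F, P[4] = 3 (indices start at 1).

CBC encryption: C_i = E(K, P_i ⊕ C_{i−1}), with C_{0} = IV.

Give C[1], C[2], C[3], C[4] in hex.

C[1]: P[1] ⊕ A = 5; E(K, 5) = C.
C[2]: P[2] ⊕ C = B; E(K, B) = 2.
C[3]: P[3] ⊕ 2 = D; E(K, D) = 4.
C[4]: P[4] ⊕ 4 = 7; E(K, 7) = E.

C[1] = C, C[2] = 2, C[3] = 4, C[4] = E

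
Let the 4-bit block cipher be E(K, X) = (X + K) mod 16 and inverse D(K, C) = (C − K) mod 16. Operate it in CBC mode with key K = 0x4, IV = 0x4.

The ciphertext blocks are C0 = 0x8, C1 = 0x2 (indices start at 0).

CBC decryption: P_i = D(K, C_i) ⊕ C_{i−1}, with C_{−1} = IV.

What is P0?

P0: D(K, 0x8) = 0x4; 0x4 ⊕ 0x4 = 0x0.

P0 = 0x0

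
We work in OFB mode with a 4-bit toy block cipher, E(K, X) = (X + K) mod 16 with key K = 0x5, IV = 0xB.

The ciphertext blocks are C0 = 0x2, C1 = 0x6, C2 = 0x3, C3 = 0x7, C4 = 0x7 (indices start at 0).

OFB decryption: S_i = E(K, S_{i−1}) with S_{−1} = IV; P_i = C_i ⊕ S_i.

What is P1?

P0: S = E(K, 0xB) = 0x0; 0x2 ⊕ 0x0 = 0x2.
P1: S = E(K, 0x0) = 0x5; 0x6 ⊕ 0x5 = 0x3.

P1 = 0x3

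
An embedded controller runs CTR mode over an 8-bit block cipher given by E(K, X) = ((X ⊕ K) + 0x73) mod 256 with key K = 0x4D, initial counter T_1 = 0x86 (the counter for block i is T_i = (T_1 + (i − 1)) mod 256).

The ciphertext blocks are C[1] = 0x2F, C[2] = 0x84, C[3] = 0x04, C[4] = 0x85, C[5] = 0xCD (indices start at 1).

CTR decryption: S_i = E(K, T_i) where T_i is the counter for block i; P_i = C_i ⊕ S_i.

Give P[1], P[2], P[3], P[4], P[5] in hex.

P[1] = 0x11, P[2] = 0xB9, P[3] = 0x3C, P[4] = 0xB2, P[5] = 0xF7

P[1]: T = 0x86, S = E(K, T) = 0x3E; 0x2F ⊕ 0x3E = 0x11.
P[2]: T = 0x87, S = E(K, T) = 0x3D; 0x84 ⊕ 0x3D = 0xB9.
P[3]: T = 0x88, S = E(K, T) = 0x38; 0x04 ⊕ 0x38 = 0x3C.
P[4]: T = 0x89, S = E(K, T) = 0x37; 0x85 ⊕ 0x37 = 0xB2.
P[5]: T = 0x8A, S = E(K, T) = 0x3A; 0xCD ⊕ 0x3A = 0xF7.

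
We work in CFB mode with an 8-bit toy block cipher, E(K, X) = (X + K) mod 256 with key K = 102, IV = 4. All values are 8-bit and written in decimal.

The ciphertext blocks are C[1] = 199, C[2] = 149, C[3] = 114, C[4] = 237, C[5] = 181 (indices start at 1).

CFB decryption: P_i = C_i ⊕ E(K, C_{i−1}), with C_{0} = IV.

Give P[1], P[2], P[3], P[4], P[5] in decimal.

P[1] = 173, P[2] = 184, P[3] = 137, P[4] = 53, P[5] = 230

P[1]: E(K, 4) = 106; 199 ⊕ 106 = 173.
P[2]: E(K, 199) = 45; 149 ⊕ 45 = 184.
P[3]: E(K, 149) = 251; 114 ⊕ 251 = 137.
P[4]: E(K, 114) = 216; 237 ⊕ 216 = 53.
P[5]: E(K, 237) = 83; 181 ⊕ 83 = 230.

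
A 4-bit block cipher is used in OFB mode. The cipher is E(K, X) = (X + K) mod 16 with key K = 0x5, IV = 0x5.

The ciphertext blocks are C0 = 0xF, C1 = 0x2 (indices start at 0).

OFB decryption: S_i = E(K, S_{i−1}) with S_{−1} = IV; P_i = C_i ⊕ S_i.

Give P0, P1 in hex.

P0 = 0x5, P1 = 0xD

P0: S = E(K, 0x5) = 0xA; 0xF ⊕ 0xA = 0x5.
P1: S = E(K, 0xA) = 0xF; 0x2 ⊕ 0xF = 0xD.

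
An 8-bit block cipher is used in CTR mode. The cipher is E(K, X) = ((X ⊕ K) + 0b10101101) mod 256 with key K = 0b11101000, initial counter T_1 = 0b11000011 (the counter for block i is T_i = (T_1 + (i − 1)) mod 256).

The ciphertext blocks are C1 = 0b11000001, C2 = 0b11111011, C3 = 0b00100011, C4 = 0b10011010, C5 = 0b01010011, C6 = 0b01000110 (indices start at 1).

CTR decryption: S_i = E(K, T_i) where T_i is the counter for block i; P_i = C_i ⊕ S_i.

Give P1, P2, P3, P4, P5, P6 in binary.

P1: T = 0b11000011, S = E(K, T) = 0b11011000; 0b11000001 ⊕ 0b11011000 = 0b00011001.
P2: T = 0b11000100, S = E(K, T) = 0b11011001; 0b11111011 ⊕ 0b11011001 = 0b00100010.
P3: T = 0b11000101, S = E(K, T) = 0b11011010; 0b00100011 ⊕ 0b11011010 = 0b11111001.
P4: T = 0b11000110, S = E(K, T) = 0b11011011; 0b10011010 ⊕ 0b11011011 = 0b01000001.
P5: T = 0b11000111, S = E(K, T) = 0b11011100; 0b01010011 ⊕ 0b11011100 = 0b10001111.
P6: T = 0b11001000, S = E(K, T) = 0b11001101; 0b01000110 ⊕ 0b11001101 = 0b10001011.

P1 = 0b00011001, P2 = 0b00100010, P3 = 0b11111001, P4 = 0b01000001, P5 = 0b10001111, P6 = 0b10001011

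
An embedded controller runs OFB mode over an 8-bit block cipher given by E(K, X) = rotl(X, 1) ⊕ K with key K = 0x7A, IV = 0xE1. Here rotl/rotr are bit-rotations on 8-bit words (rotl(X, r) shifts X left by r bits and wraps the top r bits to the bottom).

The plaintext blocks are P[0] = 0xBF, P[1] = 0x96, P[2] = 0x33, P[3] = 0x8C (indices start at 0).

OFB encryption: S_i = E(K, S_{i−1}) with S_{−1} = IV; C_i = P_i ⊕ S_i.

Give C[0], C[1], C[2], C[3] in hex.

C[0]: S = E(K, 0xE1) = 0xB9; 0xBF ⊕ 0xB9 = 0x06.
C[1]: S = E(K, 0xB9) = 0x09; 0x96 ⊕ 0x09 = 0x9F.
C[2]: S = E(K, 0x09) = 0x68; 0x33 ⊕ 0x68 = 0x5B.
C[3]: S = E(K, 0x68) = 0xAA; 0x8C ⊕ 0xAA = 0x26.

C[0] = 0x06, C[1] = 0x9F, C[2] = 0x5B, C[3] = 0x26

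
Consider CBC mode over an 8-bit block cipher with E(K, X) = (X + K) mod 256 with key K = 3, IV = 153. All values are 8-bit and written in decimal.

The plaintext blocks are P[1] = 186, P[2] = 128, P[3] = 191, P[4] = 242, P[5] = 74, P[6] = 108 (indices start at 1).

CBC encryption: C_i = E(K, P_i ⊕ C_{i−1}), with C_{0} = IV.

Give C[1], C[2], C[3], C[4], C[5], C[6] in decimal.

C[1] = 38, C[2] = 169, C[3] = 25, C[4] = 238, C[5] = 167, C[6] = 206

C[1]: P[1] ⊕ 153 = 35; E(K, 35) = 38.
C[2]: P[2] ⊕ 38 = 166; E(K, 166) = 169.
C[3]: P[3] ⊕ 169 = 22; E(K, 22) = 25.
C[4]: P[4] ⊕ 25 = 235; E(K, 235) = 238.
C[5]: P[5] ⊕ 238 = 164; E(K, 164) = 167.
C[6]: P[6] ⊕ 167 = 203; E(K, 203) = 206.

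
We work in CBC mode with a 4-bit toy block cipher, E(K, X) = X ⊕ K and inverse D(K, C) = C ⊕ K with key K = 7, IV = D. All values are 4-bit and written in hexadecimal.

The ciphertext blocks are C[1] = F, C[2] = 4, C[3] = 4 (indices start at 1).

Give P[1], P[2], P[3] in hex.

CBC decryption: P_i = D(K, C_i) ⊕ C_{i−1}, with C_{0} = IV.
P[1]: D(K, F) = 8; 8 ⊕ D = 5.
P[2]: D(K, 4) = 3; 3 ⊕ F = C.
P[3]: D(K, 4) = 3; 3 ⊕ 4 = 7.

P[1] = 5, P[2] = C, P[3] = 7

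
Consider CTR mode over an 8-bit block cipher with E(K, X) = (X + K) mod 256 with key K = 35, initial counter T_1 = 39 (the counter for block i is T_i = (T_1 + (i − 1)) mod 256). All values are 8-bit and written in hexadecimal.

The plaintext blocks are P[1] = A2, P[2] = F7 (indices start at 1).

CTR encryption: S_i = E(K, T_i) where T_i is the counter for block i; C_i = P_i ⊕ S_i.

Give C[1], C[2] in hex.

C[1] = CC, C[2] = 98

C[1]: T = 39, S = E(K, T) = 6E; A2 ⊕ 6E = CC.
C[2]: T = 3A, S = E(K, T) = 6F; F7 ⊕ 6F = 98.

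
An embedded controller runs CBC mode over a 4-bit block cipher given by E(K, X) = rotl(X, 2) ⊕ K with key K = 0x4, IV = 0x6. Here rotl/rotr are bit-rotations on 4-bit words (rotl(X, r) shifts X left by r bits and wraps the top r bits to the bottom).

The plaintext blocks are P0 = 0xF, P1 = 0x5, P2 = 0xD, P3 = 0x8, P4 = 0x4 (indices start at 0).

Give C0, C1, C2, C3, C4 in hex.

CBC encryption: C_i = E(K, P_i ⊕ C_{i−1}), with C_{−1} = IV.
C0: P0 ⊕ 0x6 = 0x9; E(K, 0x9) = 0x2.
C1: P1 ⊕ 0x2 = 0x7; E(K, 0x7) = 0x9.
C2: P2 ⊕ 0x9 = 0x4; E(K, 0x4) = 0x5.
C3: P3 ⊕ 0x5 = 0xD; E(K, 0xD) = 0x3.
C4: P4 ⊕ 0x3 = 0x7; E(K, 0x7) = 0x9.

C0 = 0x2, C1 = 0x9, C2 = 0x5, C3 = 0x3, C4 = 0x9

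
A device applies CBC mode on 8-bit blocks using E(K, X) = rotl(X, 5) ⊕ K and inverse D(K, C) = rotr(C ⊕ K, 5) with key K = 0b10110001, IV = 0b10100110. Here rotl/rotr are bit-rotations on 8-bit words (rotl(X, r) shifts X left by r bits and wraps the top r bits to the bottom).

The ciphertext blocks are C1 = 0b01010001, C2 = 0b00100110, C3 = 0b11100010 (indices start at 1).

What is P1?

P1 = 0b10100001

CBC decryption: P_i = D(K, C_i) ⊕ C_{i−1}, with C_{0} = IV.
P1: D(K, 0b01010001) = 0b00000111; 0b00000111 ⊕ 0b10100110 = 0b10100001.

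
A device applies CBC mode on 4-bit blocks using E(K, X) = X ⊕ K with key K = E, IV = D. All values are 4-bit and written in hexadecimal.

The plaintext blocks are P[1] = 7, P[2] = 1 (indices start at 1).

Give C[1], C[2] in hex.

CBC encryption: C_i = E(K, P_i ⊕ C_{i−1}), with C_{0} = IV.
C[1]: P[1] ⊕ D = A; E(K, A) = 4.
C[2]: P[2] ⊕ 4 = 5; E(K, 5) = B.

C[1] = 4, C[2] = B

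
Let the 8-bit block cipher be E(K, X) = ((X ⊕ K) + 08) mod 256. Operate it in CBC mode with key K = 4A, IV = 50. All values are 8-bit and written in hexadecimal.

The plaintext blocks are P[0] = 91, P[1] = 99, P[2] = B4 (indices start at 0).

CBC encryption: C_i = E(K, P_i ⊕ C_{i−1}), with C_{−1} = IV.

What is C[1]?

C[1] = 48

C[0]: P[0] ⊕ 50 = C1; E(K, C1) = 93.
C[1]: P[1] ⊕ 93 = 0A; E(K, 0A) = 48.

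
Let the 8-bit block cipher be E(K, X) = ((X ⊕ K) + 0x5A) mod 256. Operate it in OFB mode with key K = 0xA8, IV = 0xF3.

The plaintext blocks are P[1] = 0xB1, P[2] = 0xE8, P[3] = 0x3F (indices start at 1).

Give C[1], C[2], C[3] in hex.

OFB encryption: S_i = E(K, S_{i−1}) with S_{0} = IV; C_i = P_i ⊕ S_i.
C[1]: S = E(K, 0xF3) = 0xB5; 0xB1 ⊕ 0xB5 = 0x04.
C[2]: S = E(K, 0xB5) = 0x77; 0xE8 ⊕ 0x77 = 0x9F.
C[3]: S = E(K, 0x77) = 0x39; 0x3F ⊕ 0x39 = 0x06.

C[1] = 0x04, C[2] = 0x9F, C[3] = 0x06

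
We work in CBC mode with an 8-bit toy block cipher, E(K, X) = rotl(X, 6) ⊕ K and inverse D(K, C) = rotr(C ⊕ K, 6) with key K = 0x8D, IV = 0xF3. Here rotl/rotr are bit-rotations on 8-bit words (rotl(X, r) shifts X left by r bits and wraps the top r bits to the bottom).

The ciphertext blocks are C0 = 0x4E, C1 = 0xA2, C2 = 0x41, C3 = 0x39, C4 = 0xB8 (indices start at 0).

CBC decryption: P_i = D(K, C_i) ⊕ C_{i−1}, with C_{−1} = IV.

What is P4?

P4: D(K, 0xB8) = 0xD4; 0xD4 ⊕ 0x39 = 0xED.

P4 = 0xED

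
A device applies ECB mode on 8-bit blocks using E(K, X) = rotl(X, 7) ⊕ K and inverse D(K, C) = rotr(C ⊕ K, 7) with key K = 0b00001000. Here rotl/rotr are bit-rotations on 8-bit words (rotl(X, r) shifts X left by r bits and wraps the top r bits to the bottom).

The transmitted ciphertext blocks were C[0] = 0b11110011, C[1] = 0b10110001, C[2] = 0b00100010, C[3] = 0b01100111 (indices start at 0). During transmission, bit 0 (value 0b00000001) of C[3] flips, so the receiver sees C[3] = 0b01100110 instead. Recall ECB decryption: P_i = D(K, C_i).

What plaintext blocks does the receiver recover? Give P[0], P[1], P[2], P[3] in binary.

P[0] = 0b11110111, P[1] = 0b01110011, P[2] = 0b01010100, P[3] = 0b11011100

Only C[3] changed, to 0b01100110. In ECB, a change in C_i affects only P_i. Decrypting the received ciphertext:
P[0]: D(K, 0b11110011) = 0b11110111.
P[1]: D(K, 0b10110001) = 0b01110011.
P[2]: D(K, 0b00100010) = 0b01010100.
P[3]: D(K, 0b01100110) = 0b11011100.
Blocks that differ from the original plaintext: P[3].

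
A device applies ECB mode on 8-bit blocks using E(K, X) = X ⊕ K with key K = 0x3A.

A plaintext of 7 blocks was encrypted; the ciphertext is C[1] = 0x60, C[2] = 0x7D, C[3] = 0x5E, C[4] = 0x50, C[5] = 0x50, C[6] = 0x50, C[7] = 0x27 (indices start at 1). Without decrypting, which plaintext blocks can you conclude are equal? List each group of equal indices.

P[4] = P[5] = P[6]

ECB encrypts each block independently with the same key, so equal ciphertext blocks imply equal plaintext blocks.
C[4] = C[5] = C[6] = 0x50, so P[4] = P[5] = P[6].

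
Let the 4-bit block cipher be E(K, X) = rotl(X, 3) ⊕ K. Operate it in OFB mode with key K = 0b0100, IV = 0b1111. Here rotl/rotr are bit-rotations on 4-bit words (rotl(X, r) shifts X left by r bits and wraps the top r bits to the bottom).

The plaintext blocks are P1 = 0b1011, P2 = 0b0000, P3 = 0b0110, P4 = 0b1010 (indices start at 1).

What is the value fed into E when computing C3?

OFB encryption: S_i = E(K, S_{i−1}) with S_{0} = IV; C_i = P_i ⊕ S_i.
C1: S = E(K, 0b1111) = 0b1011; 0b1011 ⊕ 0b1011 = 0b0000.
C2: S = E(K, 0b1011) = 0b1001; 0b0000 ⊕ 0b1001 = 0b1001.
C3: S = E(K, 0b1001) = 0b1000; 0b0110 ⊕ 0b1000 = 0b1110.
So the input to E for block 3 is 0b1001.

0b1001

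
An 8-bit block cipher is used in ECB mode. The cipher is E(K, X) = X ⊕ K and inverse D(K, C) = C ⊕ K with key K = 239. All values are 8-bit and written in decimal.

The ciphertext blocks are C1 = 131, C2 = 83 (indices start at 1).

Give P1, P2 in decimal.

ECB decryption: P_i = D(K, C_i).
P1: D(K, 131) = 108.
P2: D(K, 83) = 188.

P1 = 108, P2 = 188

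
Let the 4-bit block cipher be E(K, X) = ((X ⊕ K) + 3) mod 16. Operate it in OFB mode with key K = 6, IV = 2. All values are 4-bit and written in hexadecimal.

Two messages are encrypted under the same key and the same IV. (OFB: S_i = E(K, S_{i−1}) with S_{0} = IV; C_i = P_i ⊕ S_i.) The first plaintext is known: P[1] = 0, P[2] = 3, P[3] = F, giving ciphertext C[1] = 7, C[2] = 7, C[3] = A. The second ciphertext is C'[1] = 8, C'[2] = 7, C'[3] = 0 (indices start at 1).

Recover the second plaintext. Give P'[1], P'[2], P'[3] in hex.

In OFB with a reused IV, both messages share the same keystream S_i, so C_i ⊕ C'_i = P_i ⊕ P'_i and thus P'_i = P_i ⊕ C_i ⊕ C'_i.
P'[1]: 0 ⊕ 7 ⊕ 8 = F.
P'[2]: 3 ⊕ 7 ⊕ 7 = 3.
P'[3]: F ⊕ A ⊕ 0 = 5.

P'[1] = F, P'[2] = 3, P'[3] = 5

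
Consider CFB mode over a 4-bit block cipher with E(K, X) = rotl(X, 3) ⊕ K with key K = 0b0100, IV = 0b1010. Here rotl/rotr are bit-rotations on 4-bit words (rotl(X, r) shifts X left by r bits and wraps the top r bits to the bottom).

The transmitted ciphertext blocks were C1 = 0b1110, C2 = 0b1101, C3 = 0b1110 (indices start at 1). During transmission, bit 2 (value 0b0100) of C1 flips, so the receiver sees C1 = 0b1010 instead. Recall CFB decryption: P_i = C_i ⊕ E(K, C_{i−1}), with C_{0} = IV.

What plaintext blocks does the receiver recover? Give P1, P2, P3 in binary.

Only C1 changed, to 0b1010. In CFB, a change in C_i flips the same bit in P_i and garbles P_{i+1}. Decrypting the received ciphertext:
P1: E(K, 0b1010) = 0b0001; 0b1010 ⊕ 0b0001 = 0b1011.
P2: E(K, 0b1010) = 0b0001; 0b1101 ⊕ 0b0001 = 0b1100.
P3: E(K, 0b1101) = 0b1010; 0b1110 ⊕ 0b1010 = 0b0100.
Blocks that differ from the original plaintext: P1, P2.

P1 = 0b1011, P2 = 0b1100, P3 = 0b0100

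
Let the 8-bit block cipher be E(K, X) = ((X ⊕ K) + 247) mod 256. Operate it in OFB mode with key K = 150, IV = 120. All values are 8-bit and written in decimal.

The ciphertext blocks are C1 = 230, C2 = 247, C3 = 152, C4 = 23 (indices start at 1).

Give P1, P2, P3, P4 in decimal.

P1 = 3, P2 = 157, P3 = 107, P4 = 75

OFB decryption: S_i = E(K, S_{i−1}) with S_{0} = IV; P_i = C_i ⊕ S_i.
P1: S = E(K, 120) = 229; 230 ⊕ 229 = 3.
P2: S = E(K, 229) = 106; 247 ⊕ 106 = 157.
P3: S = E(K, 106) = 243; 152 ⊕ 243 = 107.
P4: S = E(K, 243) = 92; 23 ⊕ 92 = 75.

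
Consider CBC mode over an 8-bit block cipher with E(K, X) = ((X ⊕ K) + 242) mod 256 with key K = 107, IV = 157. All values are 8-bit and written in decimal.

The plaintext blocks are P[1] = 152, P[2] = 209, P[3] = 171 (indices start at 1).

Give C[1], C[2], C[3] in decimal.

C[1] = 96, C[2] = 204, C[3] = 254

CBC encryption: C_i = E(K, P_i ⊕ C_{i−1}), with C_{0} = IV.
C[1]: P[1] ⊕ 157 = 5; E(K, 5) = 96.
C[2]: P[2] ⊕ 96 = 177; E(K, 177) = 204.
C[3]: P[3] ⊕ 204 = 103; E(K, 103) = 254.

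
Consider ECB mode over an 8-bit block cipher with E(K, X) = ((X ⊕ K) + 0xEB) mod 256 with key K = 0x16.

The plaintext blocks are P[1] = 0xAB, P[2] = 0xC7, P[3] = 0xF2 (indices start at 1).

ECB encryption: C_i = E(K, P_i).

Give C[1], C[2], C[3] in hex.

C[1]: E(K, 0xAB) = 0xA8.
C[2]: E(K, 0xC7) = 0xBC.
C[3]: E(K, 0xF2) = 0xCF.

C[1] = 0xA8, C[2] = 0xBC, C[3] = 0xCF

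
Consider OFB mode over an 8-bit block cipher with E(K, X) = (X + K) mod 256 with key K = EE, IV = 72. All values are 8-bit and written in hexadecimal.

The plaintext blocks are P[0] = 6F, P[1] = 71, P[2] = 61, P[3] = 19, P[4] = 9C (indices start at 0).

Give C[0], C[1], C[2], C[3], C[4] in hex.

OFB encryption: S_i = E(K, S_{i−1}) with S_{−1} = IV; C_i = P_i ⊕ S_i.
C[0]: S = E(K, 72) = 60; 6F ⊕ 60 = 0F.
C[1]: S = E(K, 60) = 4E; 71 ⊕ 4E = 3F.
C[2]: S = E(K, 4E) = 3C; 61 ⊕ 3C = 5D.
C[3]: S = E(K, 3C) = 2A; 19 ⊕ 2A = 33.
C[4]: S = E(K, 2A) = 18; 9C ⊕ 18 = 84.

C[0] = 0F, C[1] = 3F, C[2] = 5D, C[3] = 33, C[4] = 84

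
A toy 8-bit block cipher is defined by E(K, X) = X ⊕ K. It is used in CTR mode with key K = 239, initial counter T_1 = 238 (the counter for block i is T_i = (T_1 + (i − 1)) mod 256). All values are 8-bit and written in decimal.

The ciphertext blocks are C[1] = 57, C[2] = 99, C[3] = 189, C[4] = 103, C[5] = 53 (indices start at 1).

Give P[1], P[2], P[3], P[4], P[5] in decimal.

CTR decryption: S_i = E(K, T_i) where T_i is the counter for block i; P_i = C_i ⊕ S_i.
P[1]: T = 238, S = E(K, T) = 1; 57 ⊕ 1 = 56.
P[2]: T = 239, S = E(K, T) = 0; 99 ⊕ 0 = 99.
P[3]: T = 240, S = E(K, T) = 31; 189 ⊕ 31 = 162.
P[4]: T = 241, S = E(K, T) = 30; 103 ⊕ 30 = 121.
P[5]: T = 242, S = E(K, T) = 29; 53 ⊕ 29 = 40.

P[1] = 56, P[2] = 99, P[3] = 162, P[4] = 121, P[5] = 40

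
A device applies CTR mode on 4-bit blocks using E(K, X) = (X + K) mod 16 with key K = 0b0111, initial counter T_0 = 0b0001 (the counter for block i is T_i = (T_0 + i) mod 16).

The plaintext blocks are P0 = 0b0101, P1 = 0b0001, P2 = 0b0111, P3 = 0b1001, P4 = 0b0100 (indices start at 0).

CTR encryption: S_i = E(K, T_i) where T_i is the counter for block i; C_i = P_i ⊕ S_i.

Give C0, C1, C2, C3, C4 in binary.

C0: T = 0b0001, S = E(K, T) = 0b1000; 0b0101 ⊕ 0b1000 = 0b1101.
C1: T = 0b0010, S = E(K, T) = 0b1001; 0b0001 ⊕ 0b1001 = 0b1000.
C2: T = 0b0011, S = E(K, T) = 0b1010; 0b0111 ⊕ 0b1010 = 0b1101.
C3: T = 0b0100, S = E(K, T) = 0b1011; 0b1001 ⊕ 0b1011 = 0b0010.
C4: T = 0b0101, S = E(K, T) = 0b1100; 0b0100 ⊕ 0b1100 = 0b1000.

C0 = 0b1101, C1 = 0b1000, C2 = 0b1101, C3 = 0b0010, C4 = 0b1000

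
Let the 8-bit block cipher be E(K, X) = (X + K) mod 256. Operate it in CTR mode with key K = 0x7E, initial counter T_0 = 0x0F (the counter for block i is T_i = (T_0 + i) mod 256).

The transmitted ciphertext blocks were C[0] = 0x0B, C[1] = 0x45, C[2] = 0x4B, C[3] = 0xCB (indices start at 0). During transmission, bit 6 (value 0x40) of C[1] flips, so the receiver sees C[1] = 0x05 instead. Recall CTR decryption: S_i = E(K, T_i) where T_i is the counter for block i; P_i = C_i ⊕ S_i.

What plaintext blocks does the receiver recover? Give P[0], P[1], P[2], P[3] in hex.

Only C[1] changed, to 0x05. In CTR, a change in C_i flips the same bit in P_i only; the keystream is unaffected. Decrypting the received ciphertext:
P[0]: T = 0x0F, S = E(K, T) = 0x8D; 0x0B ⊕ 0x8D = 0x86.
P[1]: T = 0x10, S = E(K, T) = 0x8E; 0x05 ⊕ 0x8E = 0x8B.
P[2]: T = 0x11, S = E(K, T) = 0x8F; 0x4B ⊕ 0x8F = 0xC4.
P[3]: T = 0x12, S = E(K, T) = 0x90; 0xCB ⊕ 0x90 = 0x5B.
Blocks that differ from the original plaintext: P[1].

P[0] = 0x86, P[1] = 0x8B, P[2] = 0xC4, P[3] = 0x5B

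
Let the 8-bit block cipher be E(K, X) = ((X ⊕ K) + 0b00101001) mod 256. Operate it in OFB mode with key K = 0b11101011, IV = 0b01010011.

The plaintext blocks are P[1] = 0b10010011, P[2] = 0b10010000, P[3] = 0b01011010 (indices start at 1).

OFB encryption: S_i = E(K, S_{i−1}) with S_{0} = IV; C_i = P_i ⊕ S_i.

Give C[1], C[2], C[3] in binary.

C[1] = 0b01110010, C[2] = 0b10100011, C[3] = 0b01011011

C[1]: S = E(K, 0b01010011) = 0b11100001; 0b10010011 ⊕ 0b11100001 = 0b01110010.
C[2]: S = E(K, 0b11100001) = 0b00110011; 0b10010000 ⊕ 0b00110011 = 0b10100011.
C[3]: S = E(K, 0b00110011) = 0b00000001; 0b01011010 ⊕ 0b00000001 = 0b01011011.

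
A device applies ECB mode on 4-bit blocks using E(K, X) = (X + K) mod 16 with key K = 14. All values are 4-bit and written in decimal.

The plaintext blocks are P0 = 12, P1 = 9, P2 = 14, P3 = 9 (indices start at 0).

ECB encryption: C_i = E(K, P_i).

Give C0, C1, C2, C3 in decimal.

C0 = 10, C1 = 7, C2 = 12, C3 = 7

C0: E(K, 12) = 10.
C1: E(K, 9) = 7.
C2: E(K, 14) = 12.
C3: E(K, 9) = 7.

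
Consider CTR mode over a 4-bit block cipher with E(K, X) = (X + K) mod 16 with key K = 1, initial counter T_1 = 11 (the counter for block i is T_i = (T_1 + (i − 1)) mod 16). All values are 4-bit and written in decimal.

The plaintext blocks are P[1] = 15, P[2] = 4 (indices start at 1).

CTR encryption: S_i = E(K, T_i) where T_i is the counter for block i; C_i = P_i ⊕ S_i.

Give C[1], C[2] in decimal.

C[1] = 3, C[2] = 9

C[1]: T = 11, S = E(K, T) = 12; 15 ⊕ 12 = 3.
C[2]: T = 12, S = E(K, T) = 13; 4 ⊕ 13 = 9.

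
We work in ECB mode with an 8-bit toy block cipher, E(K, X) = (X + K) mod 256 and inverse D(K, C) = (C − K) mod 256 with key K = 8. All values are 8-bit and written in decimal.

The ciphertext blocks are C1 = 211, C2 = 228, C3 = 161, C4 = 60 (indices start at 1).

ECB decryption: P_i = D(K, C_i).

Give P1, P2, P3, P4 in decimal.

P1 = 203, P2 = 220, P3 = 153, P4 = 52

P1: D(K, 211) = 203.
P2: D(K, 228) = 220.
P3: D(K, 161) = 153.
P4: D(K, 60) = 52.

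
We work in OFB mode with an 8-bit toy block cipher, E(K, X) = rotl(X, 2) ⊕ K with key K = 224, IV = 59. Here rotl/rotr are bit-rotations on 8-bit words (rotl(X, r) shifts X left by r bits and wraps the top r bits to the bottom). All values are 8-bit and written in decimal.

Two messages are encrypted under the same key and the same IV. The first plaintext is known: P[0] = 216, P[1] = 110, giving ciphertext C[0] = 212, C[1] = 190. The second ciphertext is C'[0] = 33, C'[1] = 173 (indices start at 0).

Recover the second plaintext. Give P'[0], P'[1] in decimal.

In OFB with a reused IV, both messages share the same keystream S_i, so C_i ⊕ C'_i = P_i ⊕ P'_i and thus P'_i = P_i ⊕ C_i ⊕ C'_i.
P'[0]: 216 ⊕ 212 ⊕ 33 = 45.
P'[1]: 110 ⊕ 190 ⊕ 173 = 125.

P'[0] = 45, P'[1] = 125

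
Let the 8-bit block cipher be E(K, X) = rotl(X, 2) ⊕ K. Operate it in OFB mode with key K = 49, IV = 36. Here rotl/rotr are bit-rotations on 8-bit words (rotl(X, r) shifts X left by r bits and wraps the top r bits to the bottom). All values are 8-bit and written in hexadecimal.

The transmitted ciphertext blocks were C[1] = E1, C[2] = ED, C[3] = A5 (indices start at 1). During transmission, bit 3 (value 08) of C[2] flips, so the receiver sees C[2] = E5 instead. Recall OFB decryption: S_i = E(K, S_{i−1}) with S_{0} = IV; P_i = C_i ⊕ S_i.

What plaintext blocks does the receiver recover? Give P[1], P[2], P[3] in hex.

Only C[2] changed, to E5. In OFB, a change in C_i flips the same bit in P_i only; the keystream is unaffected. Decrypting the received ciphertext:
P[1]: S = E(K, 36) = 91; E1 ⊕ 91 = 70.
P[2]: S = E(K, 91) = 0F; E5 ⊕ 0F = EA.
P[3]: S = E(K, 0F) = 75; A5 ⊕ 75 = D0.
Blocks that differ from the original plaintext: P[2].

P[1] = 70, P[2] = EA, P[3] = D0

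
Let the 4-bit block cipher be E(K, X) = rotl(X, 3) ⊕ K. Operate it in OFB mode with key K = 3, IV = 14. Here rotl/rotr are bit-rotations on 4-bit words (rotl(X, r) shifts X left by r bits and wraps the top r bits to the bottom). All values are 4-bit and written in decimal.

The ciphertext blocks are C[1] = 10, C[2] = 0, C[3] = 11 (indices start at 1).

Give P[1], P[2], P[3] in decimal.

P[1] = 14, P[2] = 1, P[3] = 0

OFB decryption: S_i = E(K, S_{i−1}) with S_{0} = IV; P_i = C_i ⊕ S_i.
P[1]: S = E(K, 14) = 4; 10 ⊕ 4 = 14.
P[2]: S = E(K, 4) = 1; 0 ⊕ 1 = 1.
P[3]: S = E(K, 1) = 11; 11 ⊕ 11 = 0.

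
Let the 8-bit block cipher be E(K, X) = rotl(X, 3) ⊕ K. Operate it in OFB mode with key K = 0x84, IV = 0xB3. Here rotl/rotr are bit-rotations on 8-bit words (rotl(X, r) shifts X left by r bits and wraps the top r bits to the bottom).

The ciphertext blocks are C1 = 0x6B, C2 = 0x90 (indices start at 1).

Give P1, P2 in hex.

P1 = 0x72, P2 = 0xDC

OFB decryption: S_i = E(K, S_{i−1}) with S_{0} = IV; P_i = C_i ⊕ S_i.
P1: S = E(K, 0xB3) = 0x19; 0x6B ⊕ 0x19 = 0x72.
P2: S = E(K, 0x19) = 0x4C; 0x90 ⊕ 0x4C = 0xDC.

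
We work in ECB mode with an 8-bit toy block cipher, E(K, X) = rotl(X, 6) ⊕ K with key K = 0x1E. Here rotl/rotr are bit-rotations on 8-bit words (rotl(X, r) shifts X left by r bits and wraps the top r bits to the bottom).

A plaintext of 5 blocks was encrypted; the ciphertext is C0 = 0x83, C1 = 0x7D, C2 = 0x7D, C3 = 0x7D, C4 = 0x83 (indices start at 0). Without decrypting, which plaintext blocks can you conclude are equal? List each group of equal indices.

P0 = P4; P1 = P2 = P3

ECB encrypts each block independently with the same key, so equal ciphertext blocks imply equal plaintext blocks.
C0 = C4 = 0x83, so P0 = P4.
C1 = C2 = C3 = 0x7D, so P1 = P2 = P3.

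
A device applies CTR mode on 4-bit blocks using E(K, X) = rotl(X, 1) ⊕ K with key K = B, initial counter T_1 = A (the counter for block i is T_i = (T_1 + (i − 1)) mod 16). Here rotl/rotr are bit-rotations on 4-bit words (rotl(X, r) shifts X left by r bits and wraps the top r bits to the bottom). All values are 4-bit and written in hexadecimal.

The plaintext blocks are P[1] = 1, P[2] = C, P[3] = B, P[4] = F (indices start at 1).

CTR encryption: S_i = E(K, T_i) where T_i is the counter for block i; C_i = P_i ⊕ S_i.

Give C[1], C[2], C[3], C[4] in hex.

C[1]: T = A, S = E(K, T) = E; 1 ⊕ E = F.
C[2]: T = B, S = E(K, T) = C; C ⊕ C = 0.
C[3]: T = C, S = E(K, T) = 2; B ⊕ 2 = 9.
C[4]: T = D, S = E(K, T) = 0; F ⊕ 0 = F.

C[1] = F, C[2] = 0, C[3] = 9, C[4] = F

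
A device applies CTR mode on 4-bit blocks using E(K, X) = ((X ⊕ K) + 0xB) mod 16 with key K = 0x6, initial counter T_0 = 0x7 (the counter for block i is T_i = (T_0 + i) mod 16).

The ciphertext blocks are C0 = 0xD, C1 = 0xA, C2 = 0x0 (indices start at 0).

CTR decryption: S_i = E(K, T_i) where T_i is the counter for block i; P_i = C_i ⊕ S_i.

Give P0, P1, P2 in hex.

P0 = 0x1, P1 = 0x3, P2 = 0xA

P0: T = 0x7, S = E(K, T) = 0xC; 0xD ⊕ 0xC = 0x1.
P1: T = 0x8, S = E(K, T) = 0x9; 0xA ⊕ 0x9 = 0x3.
P2: T = 0x9, S = E(K, T) = 0xA; 0x0 ⊕ 0xA = 0xA.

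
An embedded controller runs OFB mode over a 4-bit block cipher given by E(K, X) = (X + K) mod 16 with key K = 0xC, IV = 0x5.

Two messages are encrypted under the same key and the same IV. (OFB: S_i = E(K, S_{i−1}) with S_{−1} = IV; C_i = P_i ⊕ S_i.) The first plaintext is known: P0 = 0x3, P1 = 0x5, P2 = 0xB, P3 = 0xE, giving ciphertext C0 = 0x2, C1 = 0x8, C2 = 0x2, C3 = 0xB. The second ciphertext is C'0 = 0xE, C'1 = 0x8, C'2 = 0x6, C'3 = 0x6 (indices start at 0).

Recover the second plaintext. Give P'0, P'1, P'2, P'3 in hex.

In OFB with a reused IV, both messages share the same keystream S_i, so C_i ⊕ C'_i = P_i ⊕ P'_i and thus P'_i = P_i ⊕ C_i ⊕ C'_i.
P'0: 0x3 ⊕ 0x2 ⊕ 0xE = 0xF.
P'1: 0x5 ⊕ 0x8 ⊕ 0x8 = 0x5.
P'2: 0xB ⊕ 0x2 ⊕ 0x6 = 0xF.
P'3: 0xE ⊕ 0xB ⊕ 0x6 = 0x3.

P'0 = 0xF, P'1 = 0x5, P'2 = 0xF, P'3 = 0x3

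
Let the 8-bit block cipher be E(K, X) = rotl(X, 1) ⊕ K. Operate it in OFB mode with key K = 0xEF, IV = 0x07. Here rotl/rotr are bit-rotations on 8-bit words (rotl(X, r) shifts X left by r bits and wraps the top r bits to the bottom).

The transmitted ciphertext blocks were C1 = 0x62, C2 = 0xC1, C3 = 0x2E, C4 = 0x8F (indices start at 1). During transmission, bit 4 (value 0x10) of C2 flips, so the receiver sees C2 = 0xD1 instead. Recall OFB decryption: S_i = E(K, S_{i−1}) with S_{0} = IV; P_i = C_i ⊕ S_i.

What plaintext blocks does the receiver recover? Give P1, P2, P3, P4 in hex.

P1 = 0x83, P2 = 0xFD, P3 = 0x99, P4 = 0x0F

Only C2 changed, to 0xD1. In OFB, a change in C_i flips the same bit in P_i only; the keystream is unaffected. Decrypting the received ciphertext:
P1: S = E(K, 0x07) = 0xE1; 0x62 ⊕ 0xE1 = 0x83.
P2: S = E(K, 0xE1) = 0x2C; 0xD1 ⊕ 0x2C = 0xFD.
P3: S = E(K, 0x2C) = 0xB7; 0x2E ⊕ 0xB7 = 0x99.
P4: S = E(K, 0xB7) = 0x80; 0x8F ⊕ 0x80 = 0x0F.
Blocks that differ from the original plaintext: P2.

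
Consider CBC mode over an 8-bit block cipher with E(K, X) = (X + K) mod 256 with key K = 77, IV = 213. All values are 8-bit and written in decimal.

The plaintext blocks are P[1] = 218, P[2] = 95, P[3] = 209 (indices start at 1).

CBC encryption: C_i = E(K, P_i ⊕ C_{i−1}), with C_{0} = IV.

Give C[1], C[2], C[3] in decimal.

C[1]: P[1] ⊕ 213 = 15; E(K, 15) = 92.
C[2]: P[2] ⊕ 92 = 3; E(K, 3) = 80.
C[3]: P[3] ⊕ 80 = 129; E(K, 129) = 206.

C[1] = 92, C[2] = 80, C[3] = 206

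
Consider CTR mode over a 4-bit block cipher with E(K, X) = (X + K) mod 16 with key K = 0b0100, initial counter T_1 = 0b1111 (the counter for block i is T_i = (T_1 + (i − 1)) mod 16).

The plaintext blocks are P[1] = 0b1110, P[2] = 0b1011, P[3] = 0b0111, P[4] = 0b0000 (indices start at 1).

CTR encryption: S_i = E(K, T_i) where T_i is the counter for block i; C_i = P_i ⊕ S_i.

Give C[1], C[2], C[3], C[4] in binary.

C[1]: T = 0b1111, S = E(K, T) = 0b0011; 0b1110 ⊕ 0b0011 = 0b1101.
C[2]: T = 0b0000, S = E(K, T) = 0b0100; 0b1011 ⊕ 0b0100 = 0b1111.
C[3]: T = 0b0001, S = E(K, T) = 0b0101; 0b0111 ⊕ 0b0101 = 0b0010.
C[4]: T = 0b0010, S = E(K, T) = 0b0110; 0b0000 ⊕ 0b0110 = 0b0110.

C[1] = 0b1101, C[2] = 0b1111, C[3] = 0b0010, C[4] = 0b0110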